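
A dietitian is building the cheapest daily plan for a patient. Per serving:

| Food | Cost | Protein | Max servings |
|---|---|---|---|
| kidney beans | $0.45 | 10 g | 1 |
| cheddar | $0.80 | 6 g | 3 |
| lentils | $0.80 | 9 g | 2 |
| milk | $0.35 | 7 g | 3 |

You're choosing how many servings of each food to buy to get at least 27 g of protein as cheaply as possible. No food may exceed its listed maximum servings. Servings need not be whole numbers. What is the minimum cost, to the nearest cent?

Cost per g of protein: kidney beans $0.0450, milk $0.0500, lentils $0.0889, cheddar $0.1333.
Take 1 serving of kidney beans: +10.0 g protein for $0.45 (total $0.45, still need 17.0 g).
Take 2.429 servings of milk: +17.0 g protein for $0.85 (total $1.30, still need 0.0 g).
Greedy by cheapest-per-g is optimal for a single linear constraint, so the minimum cost is $1.30.

$1.30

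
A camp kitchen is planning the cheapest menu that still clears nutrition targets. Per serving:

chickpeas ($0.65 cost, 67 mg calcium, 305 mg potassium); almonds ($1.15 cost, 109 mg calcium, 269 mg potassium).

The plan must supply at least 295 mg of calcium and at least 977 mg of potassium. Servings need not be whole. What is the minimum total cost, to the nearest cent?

$2.86

A basic optimal solution has at most two foods positive. Try each food alone and each pair with both targets met exactly.
chickpeas only: max(295/67, 977/305) = 4.403 servings → $2.86.
almonds only: max(295/109, 977/269) = 3.632 servings → $4.18.
chickpeas + almonds with both tight: 1.783 servings and 1.611 servings → $3.01.
Cheapest feasible corner: $2.86.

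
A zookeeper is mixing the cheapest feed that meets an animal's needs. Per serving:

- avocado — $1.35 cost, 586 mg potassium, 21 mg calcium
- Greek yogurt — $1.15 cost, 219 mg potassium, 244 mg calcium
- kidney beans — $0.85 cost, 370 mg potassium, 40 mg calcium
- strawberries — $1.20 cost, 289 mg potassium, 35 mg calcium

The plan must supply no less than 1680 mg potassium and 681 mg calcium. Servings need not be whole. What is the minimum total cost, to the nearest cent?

At the optimum either one food covers both requirements or two foods hit both targets exactly; no other combination can be cheaper.
avocado only: max(1680/586, 681/21) = 32.43 servings → $43.78.
Greek yogurt only: max(1680/219, 681/244) = 7.671 servings → $8.82.
kidney beans only: max(1680/370, 681/40) = 17.02 servings → $14.47.
strawberries only: max(1680/289, 681/35) = 19.46 servings → $23.35.
avocado + Greek yogurt with both tight: 1.884 servings and 2.629 servings → $5.57.
avocado + kidney beans with both targets exact would need a negative amount; discard.
avocado + strawberries: the both-tight solution has a negative serving — not a feasible corner.
Greek yogurt + kidney beans with both tight: 2.267 servings and 3.199 servings → $5.33.
Greek yogurt + strawberries with both tight: 2.196 servings and 4.149 servings → $7.50.
kidney beans + strawberries: intersection lies outside the first quadrant.
So the least-cost plan costs $5.33.

$5.33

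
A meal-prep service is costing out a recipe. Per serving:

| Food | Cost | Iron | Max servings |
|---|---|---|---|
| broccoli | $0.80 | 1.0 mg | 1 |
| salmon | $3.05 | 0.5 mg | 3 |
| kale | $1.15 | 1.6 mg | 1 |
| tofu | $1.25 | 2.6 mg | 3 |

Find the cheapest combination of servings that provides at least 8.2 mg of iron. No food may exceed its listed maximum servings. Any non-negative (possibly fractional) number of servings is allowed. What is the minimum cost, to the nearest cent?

Cost per mg of iron: tofu $0.4808, kale $0.7188, broccoli $0.8000, salmon $6.1000.
Take 3 servings of tofu: +7.8 mg iron for $3.75 (total $3.75, still need 0.4 mg).
Take 0.25 servings of kale: +0.4 mg iron for $0.29 (total $4.04, still need 0.0 mg).
Filling from the cheapest source first is optimal under one linear minimum: $4.04.

$4.04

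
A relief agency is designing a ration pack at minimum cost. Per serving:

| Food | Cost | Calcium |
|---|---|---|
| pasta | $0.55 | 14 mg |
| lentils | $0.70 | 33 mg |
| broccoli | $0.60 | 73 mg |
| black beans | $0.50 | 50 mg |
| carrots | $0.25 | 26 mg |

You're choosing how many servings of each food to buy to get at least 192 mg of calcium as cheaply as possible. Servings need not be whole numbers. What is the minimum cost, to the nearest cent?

$1.58

Cost per mg of calcium: broccoli $0.0082, carrots $0.0096, black beans $0.0100, lentils $0.0212, pasta $0.0393.
With no serving limits, use only broccoli: 192 mg / 73 mg = 2.63 servings × $0.60 = $1.58.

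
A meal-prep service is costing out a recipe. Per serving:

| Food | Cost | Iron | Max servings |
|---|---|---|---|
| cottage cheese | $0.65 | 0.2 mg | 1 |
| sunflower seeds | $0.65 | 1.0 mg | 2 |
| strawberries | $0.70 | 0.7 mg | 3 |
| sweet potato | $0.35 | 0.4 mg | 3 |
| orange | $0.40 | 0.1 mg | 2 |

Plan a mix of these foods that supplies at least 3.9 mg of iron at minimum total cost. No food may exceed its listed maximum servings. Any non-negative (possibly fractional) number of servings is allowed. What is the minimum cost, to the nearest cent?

$3.05

Cost per mg of iron: sunflower seeds $0.6500, sweet potato $0.8750, strawberries $1.0000, cottage cheese $3.2500, orange $4.0000.
Take 2 servings of sunflower seeds: +2.0 mg iron for $1.30 (total $1.30, still need 1.9 mg).
Take 3 servings of sweet potato: +1.2 mg iron for $1.05 (total $2.35, still need 0.7 mg).
Take 1 serving of strawberries: +0.7 mg iron for $0.70 (total $3.05, still need 0.0 mg).
Greedy by cheapest-per-mg is optimal for a single linear constraint, so the minimum cost is $3.05.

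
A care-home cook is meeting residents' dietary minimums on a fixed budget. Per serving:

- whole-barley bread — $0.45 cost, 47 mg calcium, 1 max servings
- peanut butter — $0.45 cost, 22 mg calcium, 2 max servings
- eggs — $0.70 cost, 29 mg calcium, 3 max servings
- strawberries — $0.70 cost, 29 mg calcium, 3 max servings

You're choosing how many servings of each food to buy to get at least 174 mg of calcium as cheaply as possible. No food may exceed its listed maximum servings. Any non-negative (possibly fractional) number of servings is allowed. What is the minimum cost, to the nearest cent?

$3.35

Cost per mg of calcium: whole-barley bread $0.0096, peanut butter $0.0205, eggs $0.0241, strawberries $0.0241.
Take 1 serving of whole-barley bread: +47.0 mg calcium for $0.45 (total $0.45, still need 127.0 mg).
Take 2 servings of peanut butter: +44.0 mg calcium for $0.90 (total $1.35, still need 83.0 mg).
Take 2.862 servings of eggs: +83.0 mg calcium for $2.00 (total $3.35, still need 0.0 mg).
Greedy by cheapest-per-mg is optimal for a single linear constraint, so the minimum cost is $3.35.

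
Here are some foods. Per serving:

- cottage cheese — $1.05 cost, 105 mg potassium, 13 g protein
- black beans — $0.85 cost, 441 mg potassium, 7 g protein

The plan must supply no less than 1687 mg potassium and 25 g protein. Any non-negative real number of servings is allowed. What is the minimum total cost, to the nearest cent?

Check every corner: each single food scaled to meet both minima, and each pair solved so both constraints bind.
cottage cheese only: max(1687/105, 25/13) = 16.07 servings → $16.87.
black beans only: max(1687/441, 25/7) = 3.825 servings → $3.25.
cottage cheese + black beans with both targets exact would need a negative amount; discard.
The minimum over all feasible corners is $3.25.

$3.25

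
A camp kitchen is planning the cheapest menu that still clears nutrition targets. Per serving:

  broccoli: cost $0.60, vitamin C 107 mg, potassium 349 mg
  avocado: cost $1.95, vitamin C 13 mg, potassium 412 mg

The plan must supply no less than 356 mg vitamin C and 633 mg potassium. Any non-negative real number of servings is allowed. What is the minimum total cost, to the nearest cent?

$2.00

Minimising a linear cost over {vitamin C ≥ 356, potassium ≥ 633, servings ≥ 0} — the optimum is at a vertex, using one or two foods.
broccoli only: max(356/107, 633/349) = 3.327 servings → $2.00.
avocado only: max(356/13, 633/412) = 27.38 servings → $53.40.
broccoli + avocado: the both-tight solution has a negative serving — not a feasible corner.
So the least-cost plan costs $2.00.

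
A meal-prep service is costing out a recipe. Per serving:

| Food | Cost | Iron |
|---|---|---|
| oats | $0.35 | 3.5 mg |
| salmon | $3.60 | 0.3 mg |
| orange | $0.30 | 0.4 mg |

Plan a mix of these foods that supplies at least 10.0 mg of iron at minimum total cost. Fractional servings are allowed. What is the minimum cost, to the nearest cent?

Cost per mg of iron: oats $0.1000, orange $0.7500, salmon $12.0000.
With no serving limits, use only oats: 10.0 mg / 3.5 mg = 2.857 servings × $0.35 = $1.00.

$1.00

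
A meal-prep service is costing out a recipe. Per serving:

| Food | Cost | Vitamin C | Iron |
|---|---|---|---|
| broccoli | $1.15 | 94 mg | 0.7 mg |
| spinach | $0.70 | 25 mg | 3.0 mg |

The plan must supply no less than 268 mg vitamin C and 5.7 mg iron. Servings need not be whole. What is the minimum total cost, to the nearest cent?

Check every corner: each single food scaled to meet both minima, and each pair solved so both constraints bind.
broccoli only: max(268/94, 5.7/0.7) = 8.143 servings → $9.36.
spinach only: max(268/25, 5.7/3.0) = 10.72 servings → $7.50.
broccoli + spinach with both tight: 2.501 servings and 1.316 servings → $3.80.
The minimum over all feasible corners is $3.80.

$3.80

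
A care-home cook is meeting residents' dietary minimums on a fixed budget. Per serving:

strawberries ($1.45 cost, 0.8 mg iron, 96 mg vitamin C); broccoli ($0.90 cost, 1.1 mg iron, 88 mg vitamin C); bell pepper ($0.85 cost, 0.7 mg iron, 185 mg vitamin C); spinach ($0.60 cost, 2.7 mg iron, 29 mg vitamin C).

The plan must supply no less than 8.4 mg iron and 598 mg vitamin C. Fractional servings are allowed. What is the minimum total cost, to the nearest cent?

$3.85

The cheapest plan sits at a corner of the feasible region — with two constraints it uses at most two foods.
strawberries only: max(8.4/0.8, 598/96) = 10.5 servings → $15.22.
broccoli only: max(8.4/1.1, 598/88) = 7.636 servings → $6.87.
bell pepper only: max(8.4/0.7, 598/185) = 12 servings → $10.20.
spinach only: max(8.4/2.7, 598/29) = 20.62 servings → $12.37.
strawberries + broccoli: intersection lies outside the first quadrant.
strawberries + bell pepper: intersection lies outside the first quadrant.
strawberries + spinach with both tight: 5.809 servings and 1.39 servings → $9.26.
broccoli + bell pepper: the both-tight solution has a negative serving — not a feasible corner.
broccoli + spinach with both tight: 6.665 servings and 0.3957 servings → $6.24.
bell pepper + spinach with both tight: 2.861 servings and 2.369 servings → $3.85.
Cheapest feasible corner: $3.85.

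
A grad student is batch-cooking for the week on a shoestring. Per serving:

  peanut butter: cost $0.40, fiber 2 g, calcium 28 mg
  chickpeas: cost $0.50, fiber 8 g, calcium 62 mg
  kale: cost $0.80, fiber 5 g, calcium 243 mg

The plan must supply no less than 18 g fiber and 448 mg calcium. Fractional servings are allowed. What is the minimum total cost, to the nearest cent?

$1.86

With two linear requirements the optimum uses one or two foods; enumerate the corners.
peanut butter only: max(18/2, 448/28) = 16 servings → $6.40.
chickpeas only: max(18/8, 448/62) = 7.226 servings → $3.61.
kale only: max(18/5, 448/243) = 3.6 servings → $2.88.
peanut butter + chickpeas: intersection lies outside the first quadrant.
peanut butter + kale with both tight: 6.168 servings and 1.133 servings → $3.37.
chickpeas + kale with both tight: 1.306 servings and 1.51 servings → $1.86.
So the least-cost plan costs $1.86.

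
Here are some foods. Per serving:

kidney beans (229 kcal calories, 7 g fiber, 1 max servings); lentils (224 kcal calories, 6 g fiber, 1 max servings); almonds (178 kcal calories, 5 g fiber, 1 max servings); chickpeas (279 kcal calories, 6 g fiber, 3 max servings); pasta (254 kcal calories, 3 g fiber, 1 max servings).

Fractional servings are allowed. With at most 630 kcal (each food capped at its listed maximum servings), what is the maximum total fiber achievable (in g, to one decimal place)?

18.0 g

Fiber per kcal: kidney beans 0.03057, almonds 0.02809, lentils 0.02679, chickpeas 0.02151, pasta 0.01181.
Take 1 serving of kidney beans: uses 229 kcal, +7.0 g fiber (running total 7.0 g).
Take 1 serving of almonds: uses 178 kcal, +5.0 g fiber (running total 12.0 g).
Take 0.9955 servings of lentils: uses 223 kcal, +6.0 g fiber (running total 18.0 g).
Filling greedily by fiber-per-kcal is optimal for one linear limit, giving 18.0 g.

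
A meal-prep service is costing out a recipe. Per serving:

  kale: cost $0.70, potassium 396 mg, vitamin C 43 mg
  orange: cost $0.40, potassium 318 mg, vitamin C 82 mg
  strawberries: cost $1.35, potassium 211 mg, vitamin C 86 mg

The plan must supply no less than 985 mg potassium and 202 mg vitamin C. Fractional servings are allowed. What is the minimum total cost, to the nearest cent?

$1.24

Check every corner: each single food scaled to meet both minima, and each pair solved so both constraints bind.
kale only: max(985/396, 202/43) = 4.698 servings → $3.29.
orange only: max(985/318, 202/82) = 3.097 servings → $1.24.
strawberries only: max(985/211, 202/86) = 4.668 servings → $6.30.
kale + orange with both tight: 0.8796 servings and 2.002 servings → $1.42.
kale + strawberries with both tight: 1.685 servings and 1.507 servings → $3.21.
orange + strawberries: intersection lies outside the first quadrant.
Cheapest feasible corner: $1.24.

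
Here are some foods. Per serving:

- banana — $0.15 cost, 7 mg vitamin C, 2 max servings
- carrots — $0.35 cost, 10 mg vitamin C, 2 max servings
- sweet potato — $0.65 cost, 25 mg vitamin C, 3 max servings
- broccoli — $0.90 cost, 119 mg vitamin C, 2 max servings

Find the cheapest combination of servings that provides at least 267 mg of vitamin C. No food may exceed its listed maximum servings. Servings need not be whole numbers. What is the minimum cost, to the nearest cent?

$2.49

Cost per mg of vitamin C: broccoli $0.0076, banana $0.0214, sweet potato $0.0260, carrots $0.0350.
Take 2 servings of broccoli: +238.0 mg vitamin C for $1.80 (total $1.80, still need 29.0 mg).
Take 2 servings of banana: +14.0 mg vitamin C for $0.30 (total $2.10, still need 15.0 mg).
Take 0.6 servings of sweet potato: +15.0 mg vitamin C for $0.39 (total $2.49, still need 0.0 mg).
Filling from the cheapest source first is optimal under one linear minimum: $2.49.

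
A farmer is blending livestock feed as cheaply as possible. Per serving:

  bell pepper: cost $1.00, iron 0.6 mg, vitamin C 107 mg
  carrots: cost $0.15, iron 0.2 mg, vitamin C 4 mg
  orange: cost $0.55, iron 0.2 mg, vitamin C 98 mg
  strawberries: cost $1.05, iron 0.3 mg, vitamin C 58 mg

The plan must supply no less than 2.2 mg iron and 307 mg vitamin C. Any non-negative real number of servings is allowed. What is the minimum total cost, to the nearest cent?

The cheapest plan sits at a corner of the feasible region — with two constraints it uses at most two foods.
bell pepper only: max(2.2/0.6, 307/107) = 3.667 servings → $3.67.
carrots only: max(2.2/0.2, 307/4) = 76.75 servings → $11.51.
orange only: max(2.2/0.2, 307/98) = 11 servings → $6.05.
strawberries only: max(2.2/0.3, 307/58) = 7.333 servings → $7.70.
bell pepper + carrots with both tight: 2.768 servings and 2.695 servings → $3.17.
bell pepper + orange: intersection lies outside the first quadrant.
bell pepper + strawberries: the both-tight solution has a negative serving — not a feasible corner.
carrots + orange with both tight: 8.202 servings and 2.798 servings → $2.77.
carrots + strawberries with both tight: 3.413 servings and 5.058 servings → $5.82.
orange + strawberries: the both-tight solution has a negative serving — not a feasible corner.
So the least-cost plan costs $2.77.

$2.77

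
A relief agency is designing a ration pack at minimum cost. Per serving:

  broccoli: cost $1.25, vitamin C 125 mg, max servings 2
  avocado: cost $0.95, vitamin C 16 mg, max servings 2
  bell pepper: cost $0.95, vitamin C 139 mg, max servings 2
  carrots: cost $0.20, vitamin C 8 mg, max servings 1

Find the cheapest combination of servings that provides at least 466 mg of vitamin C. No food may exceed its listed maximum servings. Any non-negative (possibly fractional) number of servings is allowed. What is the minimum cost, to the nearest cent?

Cost per mg of vitamin C: bell pepper $0.0068, broccoli $0.0100, carrots $0.0250, avocado $0.0594.
Take 2 servings of bell pepper: +278.0 mg vitamin C for $1.90 (total $1.90, still need 188.0 mg).
Take 1.504 servings of broccoli: +188.0 mg vitamin C for $1.88 (total $3.78, still need 0.0 mg).
Filling from the cheapest source first is optimal under one linear minimum: $3.78.

$3.78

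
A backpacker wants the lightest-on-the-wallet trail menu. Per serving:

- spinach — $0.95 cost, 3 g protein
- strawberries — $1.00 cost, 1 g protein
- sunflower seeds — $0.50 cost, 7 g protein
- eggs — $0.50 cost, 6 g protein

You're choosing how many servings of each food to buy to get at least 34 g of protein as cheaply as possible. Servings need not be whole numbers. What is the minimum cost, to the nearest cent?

$2.43

Cost per g of protein: sunflower seeds $0.0714, eggs $0.0833, spinach $0.3167, strawberries $1.0000.
With no serving limits, use only sunflower seeds: 34 g / 7 g = 4.857 servings × $0.50 = $2.43.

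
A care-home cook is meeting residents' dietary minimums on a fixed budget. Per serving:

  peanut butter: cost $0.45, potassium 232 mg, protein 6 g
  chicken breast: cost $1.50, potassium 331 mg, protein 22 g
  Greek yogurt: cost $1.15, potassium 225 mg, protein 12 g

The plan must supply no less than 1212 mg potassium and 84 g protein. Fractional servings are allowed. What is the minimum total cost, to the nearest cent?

$5.73

Minimising a linear cost over {potassium ≥ 1212, protein ≥ 84, servings ≥ 0} — the optimum is at a vertex, using one or two foods.
peanut butter only: max(1212/232, 84/6) = 14 servings → $6.30.
chicken breast only: max(1212/331, 84/22) = 3.818 servings → $5.73.
Greek yogurt only: max(1212/225, 84/12) = 7 servings → $8.05.
peanut butter + chicken breast: intersection lies outside the first quadrant.
peanut butter + Greek yogurt with both targets exact would need a negative amount; discard.
chicken breast + Greek yogurt: the both-tight solution has a negative serving — not a feasible corner.
Cheapest feasible corner: $5.73.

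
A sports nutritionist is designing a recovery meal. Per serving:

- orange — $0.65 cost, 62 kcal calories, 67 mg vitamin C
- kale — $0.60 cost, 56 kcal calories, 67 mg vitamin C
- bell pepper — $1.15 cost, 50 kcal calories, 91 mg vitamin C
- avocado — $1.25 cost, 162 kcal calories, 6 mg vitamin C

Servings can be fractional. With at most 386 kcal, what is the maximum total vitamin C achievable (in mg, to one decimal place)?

702.5 mg

Vitamin C per kcal: bell pepper 1.82, kale 1.196, orange 1.081, avocado 0.03704.
With no serving limits, spend the whole calories allowance on bell pepper: 386 kcal / 50 kcal × 91 mg = 702.5 mg.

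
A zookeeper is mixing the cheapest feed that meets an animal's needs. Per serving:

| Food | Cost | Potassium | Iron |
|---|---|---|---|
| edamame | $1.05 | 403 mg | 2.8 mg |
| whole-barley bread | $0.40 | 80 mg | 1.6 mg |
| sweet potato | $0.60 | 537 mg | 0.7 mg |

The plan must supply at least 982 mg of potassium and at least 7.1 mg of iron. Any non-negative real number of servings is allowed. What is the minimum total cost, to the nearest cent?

$2.31

For a min-cost LP with two ≥-constraints, a basic feasible solution has at most two positive variables.
edamame only: max(982/403, 7.1/2.8) = 2.536 servings → $2.66.
whole-barley bread only: max(982/80, 7.1/1.6) = 12.28 servings → $4.91.
sweet potato only: max(982/537, 7.1/0.7) = 10.14 servings → $6.09.
edamame + whole-barley bread with both tight: 2.384 servings and 0.2654 servings → $2.61.
edamame + sweet potato: the both-tight solution has a negative serving — not a feasible corner.
whole-barley bread + sweet potato with both tight: 3.891 servings and 1.249 servings → $2.31.
The minimum over all feasible corners is $2.31.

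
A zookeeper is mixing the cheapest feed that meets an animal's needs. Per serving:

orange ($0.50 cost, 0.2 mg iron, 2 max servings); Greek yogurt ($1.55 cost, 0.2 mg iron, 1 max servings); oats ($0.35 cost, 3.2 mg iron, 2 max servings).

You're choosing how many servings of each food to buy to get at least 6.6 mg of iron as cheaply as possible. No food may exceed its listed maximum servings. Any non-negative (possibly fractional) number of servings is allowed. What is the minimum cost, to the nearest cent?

$1.20

Cost per mg of iron: oats $0.1094, orange $2.5000, Greek yogurt $7.7500.
Take 2 servings of oats: +6.4 mg iron for $0.70 (total $0.70, still need 0.2 mg).
Take 1 serving of orange: +0.2 mg iron for $0.50 (total $1.20, still need 0.0 mg).
Filling from the cheapest source first is optimal under one linear minimum: $1.20.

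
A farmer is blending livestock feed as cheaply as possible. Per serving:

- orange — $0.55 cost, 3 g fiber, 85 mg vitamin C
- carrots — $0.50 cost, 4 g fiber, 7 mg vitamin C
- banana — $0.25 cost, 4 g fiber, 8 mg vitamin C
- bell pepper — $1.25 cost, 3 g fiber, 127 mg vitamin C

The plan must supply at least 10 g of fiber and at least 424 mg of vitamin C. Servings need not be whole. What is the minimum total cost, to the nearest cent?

$2.74

Two binding constraints pin down two serving amounts, so the optimal mix uses at most two foods. The candidates are each food alone (scaled to the tighter of fiber/vitamin C) and each pair with both constraints tight.
orange only: max(10/3, 424/85) = 4.988 servings → $2.74.
carrots only: max(10/4, 424/7) = 60.57 servings → $30.29.
banana only: max(10/4, 424/8) = 53 servings → $13.25.
bell pepper only: max(10/3, 424/127) = 3.339 servings → $4.17.
orange + carrots: the both-tight solution has a negative serving — not a feasible corner.
orange + banana: intersection lies outside the first quadrant.
orange + bell pepper with both targets exact would need a negative amount; discard.
carrots + banana: the both-tight solution has a negative serving — not a feasible corner.
carrots + bell pepper: intersection lies outside the first quadrant.
banana + bell pepper: the both-tight solution has a negative serving — not a feasible corner.
So the least-cost plan costs $2.74.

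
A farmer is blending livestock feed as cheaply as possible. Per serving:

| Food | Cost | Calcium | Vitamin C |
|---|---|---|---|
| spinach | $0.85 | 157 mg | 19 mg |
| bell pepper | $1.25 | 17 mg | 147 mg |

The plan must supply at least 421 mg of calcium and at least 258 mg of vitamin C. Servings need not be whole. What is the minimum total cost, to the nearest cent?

At the optimum either one food covers both requirements or two foods hit both targets exactly; no other combination can be cheaper.
spinach only: max(421/157, 258/19) = 13.58 servings → $11.54.
bell pepper only: max(421/17, 258/147) = 24.76 servings → $30.96.
spinach + bell pepper with both tight: 2.527 servings and 1.429 servings → $3.93.
The minimum over all feasible corners is $3.93.

$3.93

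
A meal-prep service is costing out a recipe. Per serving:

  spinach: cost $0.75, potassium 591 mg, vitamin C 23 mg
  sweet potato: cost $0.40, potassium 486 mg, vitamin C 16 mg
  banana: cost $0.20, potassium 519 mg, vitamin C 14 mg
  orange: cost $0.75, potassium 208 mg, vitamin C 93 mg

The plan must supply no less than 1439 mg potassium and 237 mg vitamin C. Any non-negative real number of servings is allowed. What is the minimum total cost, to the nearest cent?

With two linear requirements the optimum uses one or two foods; enumerate the corners.
spinach only: max(1439/591, 237/23) = 10.3 servings → $7.73.
sweet potato only: max(1439/486, 237/16) = 14.81 servings → $5.92.
banana only: max(1439/519, 237/14) = 16.93 servings → $3.39.
orange only: max(1439/208, 237/93) = 6.918 servings → $5.19.
spinach + sweet potato: the both-tight solution has a negative serving — not a feasible corner.
spinach + banana with both targets exact would need a negative amount; discard.
spinach + orange with both tight: 1.685 servings and 2.132 servings → $2.86.
sweet potato + banana: intersection lies outside the first quadrant.
sweet potato + orange with both tight: 2.019 servings and 2.201 servings → $2.46.
banana + orange with both tight: 1.864 servings and 2.268 servings → $2.07.
So the least-cost plan costs $2.07.

$2.07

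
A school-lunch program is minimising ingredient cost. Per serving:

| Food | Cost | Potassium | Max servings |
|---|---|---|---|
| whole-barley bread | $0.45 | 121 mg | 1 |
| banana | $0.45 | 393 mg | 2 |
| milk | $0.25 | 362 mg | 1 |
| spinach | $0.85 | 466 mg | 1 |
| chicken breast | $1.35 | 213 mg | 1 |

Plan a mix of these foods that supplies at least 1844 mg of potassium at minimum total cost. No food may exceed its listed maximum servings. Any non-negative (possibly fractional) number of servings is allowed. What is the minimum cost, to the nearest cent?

Cost per mg of potassium: milk $0.0007, banana $0.0011, spinach $0.0018, whole-barley bread $0.0037, chicken breast $0.0063.
Take 1 serving of milk: +362.0 mg potassium for $0.25 (total $0.25, still need 1482.0 mg).
Take 2 servings of banana: +786.0 mg potassium for $0.90 (total $1.15, still need 696.0 mg).
Take 1 serving of spinach: +466.0 mg potassium for $0.85 (total $2.00, still need 230.0 mg).
Take 1 serving of whole-barley bread: +121.0 mg potassium for $0.45 (total $2.45, still need 109.0 mg).
Take 0.5117 servings of chicken breast: +109.0 mg potassium for $0.69 (total $3.14, still need 0.0 mg).
Greedy by cheapest-per-mg is optimal for a single linear constraint, so the minimum cost is $3.14.

$3.14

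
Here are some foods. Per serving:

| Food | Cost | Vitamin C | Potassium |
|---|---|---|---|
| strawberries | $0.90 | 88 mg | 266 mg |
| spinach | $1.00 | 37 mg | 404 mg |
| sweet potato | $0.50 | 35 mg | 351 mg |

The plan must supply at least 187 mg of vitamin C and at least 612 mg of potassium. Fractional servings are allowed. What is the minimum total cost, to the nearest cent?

$1.94

Check every corner: each single food scaled to meet both minima, and each pair solved so both constraints bind.
strawberries only: max(187/88, 612/266) = 2.301 servings → $2.07.
spinach only: max(187/37, 612/404) = 5.054 servings → $5.05.
sweet potato only: max(187/35, 612/351) = 5.343 servings → $2.67.
strawberries + spinach with both tight: 2.058 servings and 0.16 servings → $2.01.
strawberries + sweet potato with both tight: 2.049 servings and 0.1907 servings → $1.94.
spinach + sweet potato with both targets exact would need a negative amount; discard.
Cheapest feasible corner: $1.94.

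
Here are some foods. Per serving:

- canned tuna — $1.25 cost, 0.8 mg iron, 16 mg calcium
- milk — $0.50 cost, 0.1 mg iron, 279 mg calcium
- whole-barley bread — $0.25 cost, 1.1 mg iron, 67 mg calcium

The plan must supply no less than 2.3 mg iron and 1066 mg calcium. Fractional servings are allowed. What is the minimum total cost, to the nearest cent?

$2.14

The cheapest plan sits at a corner of the feasible region — with two constraints it uses at most two foods.
canned tuna only: max(2.3/0.8, 1066/16) = 66.62 servings → $83.28.
milk only: max(2.3/0.1, 1066/279) = 23 servings → $11.50.
whole-barley bread only: max(2.3/1.1, 1066/67) = 15.91 servings → $3.98.
canned tuna + milk with both tight: 2.415 servings and 3.682 servings → $4.86.
canned tuna + whole-barley bread with both targets exact would need a negative amount; discard.
milk + whole-barley bread with both tight: 3.393 servings and 1.782 servings → $2.14.
Cheapest feasible corner: $2.14.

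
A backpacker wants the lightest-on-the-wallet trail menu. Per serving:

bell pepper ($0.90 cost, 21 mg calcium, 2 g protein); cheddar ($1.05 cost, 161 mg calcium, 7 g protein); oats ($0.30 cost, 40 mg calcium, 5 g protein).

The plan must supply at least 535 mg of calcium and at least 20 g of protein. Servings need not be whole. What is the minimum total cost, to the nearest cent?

Minimising a linear cost over {calcium ≥ 535, protein ≥ 20, servings ≥ 0} — the optimum is at a vertex, using one or two foods.
bell pepper only: max(535/21, 20/2) = 25.48 servings → $22.93.
cheddar only: max(535/161, 20/7) = 3.323 servings → $3.49.
oats only: max(535/40, 20/5) = 13.38 servings → $4.01.
bell pepper + cheddar: the both-tight solution has a negative serving — not a feasible corner.
bell pepper + oats: intersection lies outside the first quadrant.
cheddar + oats with both targets exact would need a negative amount; discard.
The minimum over all feasible corners is $3.49.

$3.49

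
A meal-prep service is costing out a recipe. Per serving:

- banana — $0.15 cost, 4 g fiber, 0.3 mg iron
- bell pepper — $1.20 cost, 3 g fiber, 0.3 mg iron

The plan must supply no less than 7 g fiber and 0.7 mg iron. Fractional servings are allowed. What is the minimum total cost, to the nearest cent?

$0.35

Compare the cost at each extreme point of the feasible region.
banana only: max(7/4, 0.7/0.3) = 2.333 servings → $0.35.
bell pepper only: max(7/3, 0.7/0.3) = 2.333 servings → $2.80.
banana + bell pepper with both tight: 0 servings and 2.333 servings → $2.80.
Cheapest feasible corner: $0.35.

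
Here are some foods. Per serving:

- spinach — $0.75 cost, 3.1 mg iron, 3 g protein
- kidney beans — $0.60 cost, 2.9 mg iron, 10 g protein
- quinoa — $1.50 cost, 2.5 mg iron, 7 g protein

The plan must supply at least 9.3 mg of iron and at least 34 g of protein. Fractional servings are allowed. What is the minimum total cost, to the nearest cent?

$2.04

The cheapest plan sits at a corner of the feasible region — with two constraints it uses at most two foods.
spinach only: max(9.3/3.1, 34/3) = 11.33 servings → $8.50.
kidney beans only: max(9.3/2.9, 34/10) = 3.4 servings → $2.04.
quinoa only: max(9.3/2.5, 34/7) = 4.857 servings → $7.29.
spinach + kidney beans: the both-tight solution has a negative serving — not a feasible corner.
spinach + quinoa: the both-tight solution has a negative serving — not a feasible corner.
kidney beans + quinoa: intersection lies outside the first quadrant.
The minimum over all feasible corners is $2.04.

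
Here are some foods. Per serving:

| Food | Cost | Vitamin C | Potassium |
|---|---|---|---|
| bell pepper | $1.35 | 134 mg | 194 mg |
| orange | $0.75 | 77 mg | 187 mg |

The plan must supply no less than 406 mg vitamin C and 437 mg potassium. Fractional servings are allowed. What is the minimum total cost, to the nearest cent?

With two linear requirements the optimum uses one or two foods; enumerate the corners.
bell pepper only: max(406/134, 437/194) = 3.03 servings → $4.09.
orange only: max(406/77, 437/187) = 5.273 servings → $3.95.
bell pepper + orange: the both-tight solution has a negative serving — not a feasible corner.
So the least-cost plan costs $3.95.

$3.95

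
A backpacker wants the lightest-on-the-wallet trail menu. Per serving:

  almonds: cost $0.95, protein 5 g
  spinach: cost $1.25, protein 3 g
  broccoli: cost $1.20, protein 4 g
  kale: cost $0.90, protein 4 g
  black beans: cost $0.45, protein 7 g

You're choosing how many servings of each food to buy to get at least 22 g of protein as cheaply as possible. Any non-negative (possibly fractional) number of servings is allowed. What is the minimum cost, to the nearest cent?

Cost per g of protein: black beans $0.0643, almonds $0.1900, kale $0.2250, broccoli $0.3000, spinach $0.4167.
With no serving limits, use only black beans: 22 g / 7 g = 3.143 servings × $0.45 = $1.41.

$1.41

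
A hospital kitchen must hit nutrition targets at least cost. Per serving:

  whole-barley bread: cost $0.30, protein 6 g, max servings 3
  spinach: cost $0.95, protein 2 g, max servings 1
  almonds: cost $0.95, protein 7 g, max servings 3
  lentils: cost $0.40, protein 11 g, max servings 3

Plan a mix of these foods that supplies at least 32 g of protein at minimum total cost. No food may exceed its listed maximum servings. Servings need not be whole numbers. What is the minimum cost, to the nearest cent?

Cost per g of protein: lentils $0.0364, whole-barley bread $0.0500, almonds $0.1357, spinach $0.4750.
Take 2.909 servings of lentils: +32.0 g protein for $1.16 (total $1.16, still need 0.0 g).
Greedy by cheapest-per-g is optimal for a single linear constraint, so the minimum cost is $1.16.

$1.16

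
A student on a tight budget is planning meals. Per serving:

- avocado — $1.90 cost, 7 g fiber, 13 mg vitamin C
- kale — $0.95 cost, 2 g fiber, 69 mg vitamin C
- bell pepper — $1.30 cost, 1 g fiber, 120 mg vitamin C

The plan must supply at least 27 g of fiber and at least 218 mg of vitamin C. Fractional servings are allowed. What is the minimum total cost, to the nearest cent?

$8.38

This is a tiny linear program; its minimum lies at a vertex of the feasible set. List the vertices and price them.
avocado only: max(27/7, 218/13) = 16.77 servings → $31.86.
kale only: max(27/2, 218/69) = 13.5 servings → $12.82.
bell pepper only: max(27/1, 218/120) = 27 servings → $35.10.
avocado + kale with both tight: 3.123 servings and 2.571 servings → $8.38.
avocado + bell pepper with both tight: 3.654 servings and 1.421 servings → $8.79.
kale + bell pepper with both targets exact would need a negative amount; discard.
The minimum over all feasible corners is $8.38.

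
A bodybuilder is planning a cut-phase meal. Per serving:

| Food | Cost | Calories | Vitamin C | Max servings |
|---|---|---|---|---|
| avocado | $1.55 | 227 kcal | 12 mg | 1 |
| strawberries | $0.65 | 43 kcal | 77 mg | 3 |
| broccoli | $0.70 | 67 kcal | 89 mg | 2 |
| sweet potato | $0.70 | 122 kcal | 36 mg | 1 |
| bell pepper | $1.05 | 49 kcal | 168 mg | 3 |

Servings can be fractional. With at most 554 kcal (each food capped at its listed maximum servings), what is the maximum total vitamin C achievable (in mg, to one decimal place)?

Vitamin C per kcal: bell pepper 3.429, strawberries 1.791, broccoli 1.328, sweet potato 0.2951, avocado 0.05286.
Take 3 servings of bell pepper: uses 147 kcal, +504.0 mg vitamin C (running total 504.0 mg).
Take 3 servings of strawberries: uses 129 kcal, +231.0 mg vitamin C (running total 735.0 mg).
Take 2 servings of broccoli: uses 134 kcal, +178.0 mg vitamin C (running total 913.0 mg).
Take 1 serving of sweet potato: uses 122 kcal, +36.0 mg vitamin C (running total 949.0 mg).
Take 0.09692 servings of avocado: uses 22 kcal, +1.2 mg vitamin C (running total 950.2 mg).
Greedy by best ratio exhausts the calories allowance optimally: 950.2 mg.

950.2 mg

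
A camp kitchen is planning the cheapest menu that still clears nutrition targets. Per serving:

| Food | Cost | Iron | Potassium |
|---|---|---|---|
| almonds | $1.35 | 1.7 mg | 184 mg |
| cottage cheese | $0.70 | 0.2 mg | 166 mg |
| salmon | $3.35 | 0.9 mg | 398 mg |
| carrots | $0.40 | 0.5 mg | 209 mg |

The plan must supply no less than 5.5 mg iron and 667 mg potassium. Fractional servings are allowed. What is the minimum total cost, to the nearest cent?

For a min-cost LP with two ≥-constraints, a basic feasible solution has at most two positive variables.
almonds only: max(5.5/1.7, 667/184) = 3.625 servings → $4.89.
cottage cheese only: max(5.5/0.2, 667/166) = 27.5 servings → $19.25.
salmon only: max(5.5/0.9, 667/398) = 6.111 servings → $20.47.
carrots only: max(5.5/0.5, 667/209) = 11 servings → $4.40.
almonds + cottage cheese with both tight: 3.177 servings and 0.4967 servings → $4.64.
almonds + salmon with both tight: 3.109 servings and 0.2386 servings → $5.00.
almonds + carrots with both tight: 3.099 servings and 0.463 servings → $4.37.
cottage cheese + salmon with both targets exact would need a negative amount; discard.
cottage cheese + carrots: the both-tight solution has a negative serving — not a feasible corner.
salmon + carrots with both targets exact would need a negative amount; discard.
So the least-cost plan costs $4.37.

$4.37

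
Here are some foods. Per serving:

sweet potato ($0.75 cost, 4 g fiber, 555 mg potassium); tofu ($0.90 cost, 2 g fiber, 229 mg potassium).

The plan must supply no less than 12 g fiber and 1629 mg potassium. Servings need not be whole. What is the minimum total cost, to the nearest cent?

Check every corner: each single food scaled to meet both minima, and each pair solved so both constraints bind.
sweet potato only: max(12/4, 1629/555) = 3 servings → $2.25.
tofu only: max(12/2, 1629/229) = 7.114 servings → $6.40.
sweet potato + tofu with both tight: 2.629 servings and 0.7423 servings → $2.64.
Cheapest feasible corner: $2.25.

$2.25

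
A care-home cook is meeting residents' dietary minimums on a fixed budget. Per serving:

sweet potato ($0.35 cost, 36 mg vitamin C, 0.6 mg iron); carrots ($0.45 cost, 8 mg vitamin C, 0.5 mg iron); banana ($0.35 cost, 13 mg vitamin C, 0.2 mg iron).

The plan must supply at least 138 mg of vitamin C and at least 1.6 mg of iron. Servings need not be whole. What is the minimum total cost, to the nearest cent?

sweet potato only: max(138/36, 1.6/0.6) = 3.833 servings → $1.34.
carrots only: max(138/8, 1.6/0.5) = 17.25 servings → $7.76.
banana only: max(138/13, 1.6/0.2) = 10.62 servings → $3.72.
sweet potato + carrots with both targets exact would need a negative amount; discard.
sweet potato + banana with both targets exact would need a negative amount; discard.
carrots + banana with both targets exact would need a negative amount; discard.
The minimum over all feasible corners is $1.34.

$1.34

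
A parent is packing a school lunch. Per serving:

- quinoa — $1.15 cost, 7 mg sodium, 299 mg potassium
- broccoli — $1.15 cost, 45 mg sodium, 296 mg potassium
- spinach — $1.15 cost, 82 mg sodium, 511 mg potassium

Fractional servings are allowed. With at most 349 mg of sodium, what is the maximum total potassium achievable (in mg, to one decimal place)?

Potassium per mg sodium: quinoa 42.71, broccoli 6.578, spinach 6.232.
With no serving limits, spend the whole sodium allowance on quinoa: 349 mg / 7 mg × 299 mg = 14907.3 mg.

14907.3 mg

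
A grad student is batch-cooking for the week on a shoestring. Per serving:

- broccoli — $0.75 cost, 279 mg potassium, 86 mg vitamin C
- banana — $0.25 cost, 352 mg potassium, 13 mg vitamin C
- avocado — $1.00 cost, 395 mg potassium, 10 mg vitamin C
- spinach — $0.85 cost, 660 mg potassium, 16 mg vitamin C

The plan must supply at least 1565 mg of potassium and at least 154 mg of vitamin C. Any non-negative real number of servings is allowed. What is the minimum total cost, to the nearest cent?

At the optimum either one food covers both requirements or two foods hit both targets exactly; no other combination can be cheaper.
broccoli only: max(1565/279, 154/86) = 5.609 servings → $4.21.
banana only: max(1565/352, 154/13) = 11.85 servings → $2.96.
avocado only: max(1565/395, 154/10) = 15.4 servings → $15.40.
spinach only: max(1565/660, 154/16) = 9.625 servings → $8.18.
broccoli + banana with both tight: 1.271 servings and 3.439 servings → $1.81.
broccoli + avocado with both tight: 1.449 servings and 2.939 servings → $4.03.
broccoli + spinach with both tight: 1.465 servings and 1.752 servings → $2.59.
banana + avocado with both targets exact would need a negative amount; discard.
banana + spinach with both targets exact would need a negative amount; discard.
avocado + spinach with both targets exact would need a negative amount; discard.
Cheapest feasible corner: $1.81.

$1.81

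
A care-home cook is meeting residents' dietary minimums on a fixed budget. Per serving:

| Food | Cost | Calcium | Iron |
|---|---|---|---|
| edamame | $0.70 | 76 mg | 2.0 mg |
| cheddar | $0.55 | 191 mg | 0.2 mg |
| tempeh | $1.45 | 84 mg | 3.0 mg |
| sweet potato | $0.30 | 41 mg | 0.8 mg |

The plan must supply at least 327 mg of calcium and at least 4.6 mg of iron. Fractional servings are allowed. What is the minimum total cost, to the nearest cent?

edamame only: max(327/76, 4.6/2.0) = 4.303 servings → $3.01.
cheddar only: max(327/191, 4.6/0.2) = 23 servings → $12.65.
tempeh only: max(327/84, 4.6/3.0) = 3.893 servings → $5.64.
sweet potato only: max(327/41, 4.6/0.8) = 7.976 servings → $2.39.
edamame + cheddar with both tight: 2.217 servings and 0.8299 servings → $2.01.
edamame + tempeh with both targets exact would need a negative amount; discard.
edamame + sweet potato: the both-tight solution has a negative serving — not a feasible corner.
cheddar + tempeh with both tight: 1.069 servings and 1.462 servings → $2.71.
cheddar + sweet potato with both tight: 0.5048 servings and 5.624 servings → $1.96.
tempeh + sweet potato: intersection lies outside the first quadrant.
The minimum over all feasible corners is $1.96.

$1.96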